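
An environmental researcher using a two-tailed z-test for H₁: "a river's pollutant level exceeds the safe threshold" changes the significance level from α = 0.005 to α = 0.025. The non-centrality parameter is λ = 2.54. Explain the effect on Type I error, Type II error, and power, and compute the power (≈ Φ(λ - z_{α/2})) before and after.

Increasing α from 0.005 to 0.025:
• Type I error rate increases (α is the Type I rate by definition).
• Critical value moves from z_{α/2} = 2.807 to 2.241, so power = Φ(λ - z_{α/2}) goes from Φ(2.54 - 2.807) = 0.395 to Φ(2.54 - 2.241) = 0.618.
• Type II error rate β = 1 - power therefore decreases (0.605 → 0.382).
Appropriate when false negatives are costly — here, allowing unsafe pollution to continue.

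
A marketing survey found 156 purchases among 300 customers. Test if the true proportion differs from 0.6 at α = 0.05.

p̂ = 0.52, p₀ = 0.6. z = (p̂ - p₀)/√(p₀(1-p₀)/n) = -2.828. Critical: ±1.96. Reject H₀.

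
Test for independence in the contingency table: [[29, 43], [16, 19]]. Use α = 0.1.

χ² = 0.286. df = 1, critical = 2.706. Fail to reject H₀. No evidence of dependence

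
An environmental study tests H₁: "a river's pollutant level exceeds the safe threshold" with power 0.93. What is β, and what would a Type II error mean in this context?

β = 1 - power = 1 - 0.93 = 0.07. A Type II error is failing to reject H₀ when H₀ is false (false negative) — here, failing to conclude that a river's pollutant level exceeds the safe threshold when in fact it is true. Consequence: allowing unsafe pollution to continue.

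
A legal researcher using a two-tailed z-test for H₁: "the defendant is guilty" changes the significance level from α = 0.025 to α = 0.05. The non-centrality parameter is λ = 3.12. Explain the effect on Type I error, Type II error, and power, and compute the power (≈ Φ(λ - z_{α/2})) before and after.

Increasing α from 0.025 to 0.05:
• Type I error rate increases (α is the Type I rate by definition).
• Critical value moves from z_{α/2} = 2.241 to 1.96, so power = Φ(λ - z_{α/2}) goes from Φ(3.12 - 2.241) = 0.81 to Φ(3.12 - 1.96) = 0.877.
• Type II error rate β = 1 - power therefore decreases (0.19 → 0.123).
Appropriate when false negatives are costly — here, acquitting a guilty person.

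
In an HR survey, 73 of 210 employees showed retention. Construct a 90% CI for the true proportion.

p̂ = 0.348. CI = p̂ ± z*√(p̂(1-p̂)/n) = (0.294, 0.402)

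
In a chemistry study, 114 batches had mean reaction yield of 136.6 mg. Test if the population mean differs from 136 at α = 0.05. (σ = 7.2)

z = (x̄ - μ₀)/(σ/√n) = (136.6 - 136)/(7.2/√114) = 0.89. Critical value: ±1.96. Since |0.89| ≤ 1.96, Fail to reject H₀.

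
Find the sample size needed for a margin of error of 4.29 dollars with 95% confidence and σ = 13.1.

n = (z*σ/E)² = (1.96×13.1/4.29)² = 35.8 → n = 36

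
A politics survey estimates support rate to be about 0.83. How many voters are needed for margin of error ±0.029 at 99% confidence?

n = z²p(1-p)/E² = 2.576²×0.83×0.17/0.029² = 1113.3 → n = 1114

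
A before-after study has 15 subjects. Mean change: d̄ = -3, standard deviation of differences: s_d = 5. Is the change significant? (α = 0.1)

t = d̄/(s_d/√n) = -3/(5/√15) = -2.324. df = 14, critical t = ±1.761. Reject H₀.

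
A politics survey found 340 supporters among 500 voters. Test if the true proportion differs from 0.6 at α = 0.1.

p̂ = 0.68, p₀ = 0.6. z = (p̂ - p₀)/√(p₀(1-p₀)/n) = 3.651. Critical: ±1.645. Reject H₀.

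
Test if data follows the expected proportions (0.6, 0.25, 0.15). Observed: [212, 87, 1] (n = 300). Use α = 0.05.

Expected: [180.0, 75.0, 45.0]. χ² = 50.631. df = 2, critical = 5.991. Reject H₀.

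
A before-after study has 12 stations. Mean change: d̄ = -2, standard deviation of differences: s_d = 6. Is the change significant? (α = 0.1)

t = d̄/(s_d/√n) = -2/(6/√12) = -1.155. df = 11, critical t = ±1.796. Fail to reject H₀.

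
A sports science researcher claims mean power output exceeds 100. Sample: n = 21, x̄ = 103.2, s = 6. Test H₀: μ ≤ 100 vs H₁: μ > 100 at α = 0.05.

t = (103.2 - 100)/(6/√21) = 2.444, df = 20. Critical t = 1.725. Reject H₀.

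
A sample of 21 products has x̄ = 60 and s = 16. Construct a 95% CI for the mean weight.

CI = x̄ ± t*(s/√n) = 60 ± 2.086(16/√21) = (52.72, 67.28)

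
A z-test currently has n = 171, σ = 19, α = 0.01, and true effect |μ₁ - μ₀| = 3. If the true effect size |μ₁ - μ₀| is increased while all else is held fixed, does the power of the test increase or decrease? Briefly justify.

Power increases: a larger true effect increases the non-centrality λ = |μ₁ - μ₀|/(σ/√n).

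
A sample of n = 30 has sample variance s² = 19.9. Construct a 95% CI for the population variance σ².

df = 29. χ²_{0.025} = 45.722, χ²_{0.975} = 16.047. CI for σ² = ((n-1)s²/χ²_{α/2}, (n-1)s²/χ²_{1-α/2}) = (29·19.9/45.722, 29·19.9/16.047) = (12.62, 35.96)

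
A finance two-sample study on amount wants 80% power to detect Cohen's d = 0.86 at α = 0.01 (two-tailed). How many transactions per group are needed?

z_{α/2} = 2.576, z_β = Φ⁻¹(0.8) = 0.842. For large effect (d = 0.86): n per group = 2(z_{α/2} + z_β)²/d² = 2(2.576 + 0.842)²/0.86² = 31.6 → 32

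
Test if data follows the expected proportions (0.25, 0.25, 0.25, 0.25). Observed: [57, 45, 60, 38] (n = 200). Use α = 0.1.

Expected: [50.0, 50.0, 50.0, 50.0]. χ² = 6.36. df = 3, critical = 6.251. Reject H₀.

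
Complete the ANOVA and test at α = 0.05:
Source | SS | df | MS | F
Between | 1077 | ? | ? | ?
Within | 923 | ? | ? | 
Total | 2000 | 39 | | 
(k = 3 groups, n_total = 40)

df_between = 2, df_within = 37. MS_between = 538.5, MS_within = 24.95. F = 21.587, F_crit ≈ 3.252. Reject H₀.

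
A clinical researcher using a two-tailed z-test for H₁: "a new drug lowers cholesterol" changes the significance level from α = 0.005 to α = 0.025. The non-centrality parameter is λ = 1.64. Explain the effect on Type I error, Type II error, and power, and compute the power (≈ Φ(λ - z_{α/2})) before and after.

Increasing α from 0.005 to 0.025:
• Type I error rate increases (α is the Type I rate by definition).
• Critical value moves from z_{α/2} = 2.807 to 2.241, so power = Φ(λ - z_{α/2}) goes from Φ(1.64 - 2.807) = 0.122 to Φ(1.64 - 2.241) = 0.274.
• Type II error rate β = 1 - power therefore decreases (0.878 → 0.726).
Appropriate when false negatives are costly — here, shelving an effective drug — patients miss out on a treatment that would have helped.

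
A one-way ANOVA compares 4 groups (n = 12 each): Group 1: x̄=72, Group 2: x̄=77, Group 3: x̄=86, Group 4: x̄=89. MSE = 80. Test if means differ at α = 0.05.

Grand mean = 81.0. SS_between = 2232.0, MS_between = 744.0. F = 9.3, F_crit ≈ 2.816. Reject H₀.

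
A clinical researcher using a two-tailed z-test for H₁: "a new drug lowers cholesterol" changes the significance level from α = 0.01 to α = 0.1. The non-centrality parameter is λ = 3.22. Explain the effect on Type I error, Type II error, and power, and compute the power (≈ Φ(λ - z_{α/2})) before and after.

Increasing α from 0.01 to 0.1:
• Type I error rate increases (α is the Type I rate by definition).
• Critical value moves from z_{α/2} = 2.576 to 1.645, so power = Φ(λ - z_{α/2}) goes from Φ(3.22 - 2.576) = 0.74 to Φ(3.22 - 1.645) = 0.942.
• Type II error rate β = 1 - power therefore decreases (0.26 → 0.058).
Appropriate when false negatives are costly — here, shelving an effective drug — patients miss out on a treatment that would have helped.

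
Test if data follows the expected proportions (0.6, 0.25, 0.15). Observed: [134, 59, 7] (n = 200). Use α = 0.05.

Expected: [120.0, 50.0, 30.0]. χ² = 20.887. df = 2, critical = 5.991. Reject H₀.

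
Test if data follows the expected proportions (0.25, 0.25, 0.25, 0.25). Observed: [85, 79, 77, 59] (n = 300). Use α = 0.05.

Expected: [75.0, 75.0, 75.0, 75.0]. χ² = 5.013. df = 3, critical = 7.815. Fail to reject H₀.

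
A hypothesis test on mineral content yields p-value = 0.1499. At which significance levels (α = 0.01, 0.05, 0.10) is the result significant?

p = 0.1499. Not significant at any of the given levels.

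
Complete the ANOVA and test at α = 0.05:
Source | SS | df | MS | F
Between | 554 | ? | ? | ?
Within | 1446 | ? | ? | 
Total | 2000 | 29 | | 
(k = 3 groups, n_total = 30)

df_between = 2, df_within = 27. MS_between = 277.0, MS_within = 53.56. F = 5.172, F_crit ≈ 3.354. Reject H₀.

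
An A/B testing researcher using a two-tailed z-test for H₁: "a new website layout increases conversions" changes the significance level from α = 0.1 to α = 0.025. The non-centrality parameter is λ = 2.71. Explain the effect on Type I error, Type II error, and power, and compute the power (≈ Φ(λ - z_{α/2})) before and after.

Decreasing α from 0.1 to 0.025:
• Type I error rate decreases (α is the Type I rate by definition).
• Critical value moves from z_{α/2} = 1.645 to 2.241, so power = Φ(λ - z_{α/2}) goes from Φ(2.71 - 1.645) = 0.857 to Φ(2.71 - 2.241) = 0.68.
• Type II error rate β = 1 - power therefore increases (0.143 → 0.32).
Appropriate when false positives are costly — here, rolling out a layout that doesn't actually help — wasted engineering effort.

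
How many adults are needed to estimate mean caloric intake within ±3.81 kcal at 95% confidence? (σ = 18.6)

n = (z*σ/E)² = (1.96×18.6/3.81)² = 91.6 → n = 92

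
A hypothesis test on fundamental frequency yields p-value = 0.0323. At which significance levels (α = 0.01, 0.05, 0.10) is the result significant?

p = 0.0323. Significant at: α = 0.05, 0.1.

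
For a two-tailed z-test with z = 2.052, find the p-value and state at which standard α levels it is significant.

p = 2·P(Z > |2.052|) = 2·(1 - Φ(2.052)) ≈ 0.0402. Significant at α = 0.1; Significant at α = 0.05.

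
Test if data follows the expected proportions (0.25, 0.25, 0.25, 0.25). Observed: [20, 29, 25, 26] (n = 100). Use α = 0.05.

Expected: [25.0, 25.0, 25.0, 25.0]. χ² = 1.68. df = 3, critical = 7.815. Fail to reject H₀.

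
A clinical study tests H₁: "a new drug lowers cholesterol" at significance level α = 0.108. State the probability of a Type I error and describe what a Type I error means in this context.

P(Type I error) = α = 0.108. A Type I error is rejecting H₀ when H₀ is actually true (false positive) — here, concluding that a new drug lowers cholesterol when in fact this is not the case. Consequence: approving an ineffective drug — patients take a useless medication and may skip effective alternatives.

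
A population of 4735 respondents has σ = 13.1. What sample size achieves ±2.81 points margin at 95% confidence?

Without FPC: n₀ = (1.96×13.1/2.81)² = 83.491. With FPC: n = n₀N/(n₀+N-1) = 82.1 → n = 83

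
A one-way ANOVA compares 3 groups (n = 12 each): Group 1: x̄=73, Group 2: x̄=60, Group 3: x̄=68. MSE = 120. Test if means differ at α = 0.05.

Grand mean = 67.0. SS_between = 1032.0, MS_between = 516.0. F = 4.3, F_crit ≈ 3.285. Reject H₀.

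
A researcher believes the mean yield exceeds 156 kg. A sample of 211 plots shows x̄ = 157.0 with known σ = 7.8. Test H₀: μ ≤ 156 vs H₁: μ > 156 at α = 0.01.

z = 1.862. Critical value: 2.33. Fail to reject H₀.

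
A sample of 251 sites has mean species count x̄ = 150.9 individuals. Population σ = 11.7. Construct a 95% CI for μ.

CI = x̄ ± z*(σ/√n) = 150.9 ± 1.96(11.7/√251) = 150.9 ± 1.45 = (149.45, 152.35)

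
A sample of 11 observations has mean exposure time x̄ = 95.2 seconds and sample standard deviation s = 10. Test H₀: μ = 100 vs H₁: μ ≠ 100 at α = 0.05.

t = (x̄ - μ₀)/(s/√n) = (95.2 - 100)/(10/√11) = -1.592. df = 10, critical t = ±2.228. Fail to reject H₀.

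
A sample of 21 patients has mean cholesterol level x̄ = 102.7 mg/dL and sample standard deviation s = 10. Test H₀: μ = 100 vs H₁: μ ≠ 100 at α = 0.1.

t = (x̄ - μ₀)/(s/√n) = (102.7 - 100)/(10/√21) = 1.237. df = 20, critical t = ±1.725. Fail to reject H₀.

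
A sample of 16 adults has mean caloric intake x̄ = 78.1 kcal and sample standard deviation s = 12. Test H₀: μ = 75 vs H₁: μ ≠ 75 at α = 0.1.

t = (x̄ - μ₀)/(s/√n) = (78.1 - 75)/(12/√16) = 1.033. df = 15, critical t = ±1.753. Fail to reject H₀.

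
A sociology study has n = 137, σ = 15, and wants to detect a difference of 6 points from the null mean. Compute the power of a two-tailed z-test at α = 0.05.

SE = σ/√n = 15/√137 = 1.282. Non-centrality λ = d/SE = 6/1.282 = 4.682. Power ≈ Φ(λ - z_{α/2}) = Φ(4.682 - 1.96) = Φ(2.722) = 0.997.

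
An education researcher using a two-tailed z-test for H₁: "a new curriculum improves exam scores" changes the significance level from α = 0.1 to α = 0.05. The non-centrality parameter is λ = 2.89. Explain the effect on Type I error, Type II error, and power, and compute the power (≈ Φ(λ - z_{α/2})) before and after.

Decreasing α from 0.1 to 0.05:
• Type I error rate decreases (α is the Type I rate by definition).
• Critical value moves from z_{α/2} = 1.645 to 1.96, so power = Φ(λ - z_{α/2}) goes from Φ(2.89 - 1.645) = 0.893 to Φ(2.89 - 1.96) = 0.824.
• Type II error rate β = 1 - power therefore increases (0.107 → 0.176).
Appropriate when false positives are costly — here, adopting a curriculum that gives no real benefit — disruption for nothing.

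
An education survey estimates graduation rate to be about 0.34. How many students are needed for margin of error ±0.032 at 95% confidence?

n = z²p(1-p)/E² = 1.96²×0.34×0.66/0.032² = 841.9 → n = 842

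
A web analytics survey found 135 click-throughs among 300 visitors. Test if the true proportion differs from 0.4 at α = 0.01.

p̂ = 0.45, p₀ = 0.4. z = (p̂ - p₀)/√(p₀(1-p₀)/n) = 1.768. Critical: ±2.576. Fail to reject H₀.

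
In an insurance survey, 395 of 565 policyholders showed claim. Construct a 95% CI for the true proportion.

p̂ = 0.699. CI = p̂ ± z*√(p̂(1-p̂)/n) = (0.661, 0.737)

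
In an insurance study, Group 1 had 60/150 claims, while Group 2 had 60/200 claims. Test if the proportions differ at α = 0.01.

p̂₁ = 0.4, p̂₂ = 0.3, pooled p̂ = 0.343. z = 1.95. Critical: ±2.576. Fail to reject H₀.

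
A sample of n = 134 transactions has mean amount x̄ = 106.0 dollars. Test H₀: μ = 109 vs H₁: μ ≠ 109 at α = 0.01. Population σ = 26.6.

z = (x̄ - μ₀)/(σ/√n) = (106.0 - 109)/(26.6/√134) = -1.306. Critical value: ±2.576. Since |-1.306| ≤ 2.576, Fail to reject H₀.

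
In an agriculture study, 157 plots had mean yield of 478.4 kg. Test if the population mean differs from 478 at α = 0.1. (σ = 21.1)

z = (x̄ - μ₀)/(σ/√n) = (478.4 - 478)/(21.1/√157) = 0.238. Critical value: ±1.645. Since |0.238| ≤ 1.645, Fail to reject H₀.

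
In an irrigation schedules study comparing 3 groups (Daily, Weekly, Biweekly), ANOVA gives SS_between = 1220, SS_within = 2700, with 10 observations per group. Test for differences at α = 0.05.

df_between = 2, df_within = 27. F = MS_between/MS_within = 610.0/100.0 = 6.1. F_crit ≈ 3.354. Reject H₀. At least one mean differs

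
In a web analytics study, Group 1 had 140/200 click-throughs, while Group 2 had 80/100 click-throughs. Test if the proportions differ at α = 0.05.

p̂₁ = 0.7, p̂₂ = 0.8, pooled p̂ = 0.733. z = -1.846. Critical: ±1.96. Fail to reject H₀.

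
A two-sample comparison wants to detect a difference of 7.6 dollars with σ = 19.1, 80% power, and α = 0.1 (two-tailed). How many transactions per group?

n per group = 2(z_α/2 + z_β)²σ²/d² = 2×(1.645 + 0.84)²×19.1²/7.6² = 78.005 → n = 79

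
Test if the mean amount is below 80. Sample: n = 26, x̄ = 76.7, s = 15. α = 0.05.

t = (76.7 - 80)/(15/√26) = -1.122, df = 25. Critical t = -1.708. Fail to reject H₀.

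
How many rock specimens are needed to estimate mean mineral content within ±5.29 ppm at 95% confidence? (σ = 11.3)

n = (z*σ/E)² = (1.96×11.3/5.29)² = 17.5 → n = 18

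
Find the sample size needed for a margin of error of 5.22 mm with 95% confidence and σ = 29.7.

n = (z*σ/E)² = (1.96×29.7/5.22)² = 124.4 → n = 125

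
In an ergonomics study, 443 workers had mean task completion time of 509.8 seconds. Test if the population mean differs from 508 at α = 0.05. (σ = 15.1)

z = (x̄ - μ₀)/(σ/√n) = (509.8 - 508)/(15.1/√443) = 2.509. Critical value: ±1.96. Since |2.509| > 1.96, Reject H₀.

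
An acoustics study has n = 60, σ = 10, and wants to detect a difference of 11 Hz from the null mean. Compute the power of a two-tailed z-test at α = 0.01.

SE = σ/√n = 10/√60 = 1.291. Non-centrality λ = d/SE = 11/1.291 = 8.521. Power ≈ Φ(λ - z_{α/2}) = Φ(8.521 - 2.576) = Φ(5.945) = 1.0.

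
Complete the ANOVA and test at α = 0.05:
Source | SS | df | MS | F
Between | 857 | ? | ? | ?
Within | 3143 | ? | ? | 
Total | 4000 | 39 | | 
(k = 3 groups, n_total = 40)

df_between = 2, df_within = 37. MS_between = 428.5, MS_within = 84.95. F = 5.044, F_crit ≈ 3.252. Reject H₀.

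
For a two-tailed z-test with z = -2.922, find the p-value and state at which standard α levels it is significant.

p = 2·P(Z > |-2.922|) = 2·(1 - Φ(2.922)) ≈ 0.0035. Significant at α = 0.1; Significant at α = 0.05; Significant at α = 0.01.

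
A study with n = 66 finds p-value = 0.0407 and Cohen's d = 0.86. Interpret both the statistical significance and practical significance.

Statistically significant (p = 0.0407 < 0.05). Cohen's d = 0.86 indicates a large effect size. Both statistical and practical significance should be considered.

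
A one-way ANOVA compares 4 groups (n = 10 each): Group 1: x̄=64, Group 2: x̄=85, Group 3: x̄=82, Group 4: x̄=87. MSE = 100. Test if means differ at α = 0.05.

Grand mean = 79.5. SS_between = 3330.0, MS_between = 1110.0. F = 11.1, F_crit ≈ 2.866. Reject H₀.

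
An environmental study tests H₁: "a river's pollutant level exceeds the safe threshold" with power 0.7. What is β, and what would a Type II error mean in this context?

β = 1 - power = 1 - 0.7 = 0.3. A Type II error is failing to reject H₀ when H₀ is false (false negative) — here, failing to conclude that a river's pollutant level exceeds the safe threshold when in fact it is true. Consequence: allowing unsafe pollution to continue.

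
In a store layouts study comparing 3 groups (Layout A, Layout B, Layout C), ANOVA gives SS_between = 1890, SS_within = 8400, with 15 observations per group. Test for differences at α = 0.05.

df_between = 2, df_within = 42. F = MS_between/MS_within = 945.0/200.0 = 4.725. F_crit ≈ 3.22. Reject H₀. At least one mean differs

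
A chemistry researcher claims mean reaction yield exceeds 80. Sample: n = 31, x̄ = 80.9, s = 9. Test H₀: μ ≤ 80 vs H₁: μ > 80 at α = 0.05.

t = (80.9 - 80)/(9/√31) = 0.557, df = 30. Critical t = 1.697. Fail to reject H₀.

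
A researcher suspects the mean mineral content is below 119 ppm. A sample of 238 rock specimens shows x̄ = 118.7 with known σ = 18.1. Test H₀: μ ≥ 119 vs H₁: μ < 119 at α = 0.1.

z = -0.256. Critical value: -1.28. Fail to reject H₀.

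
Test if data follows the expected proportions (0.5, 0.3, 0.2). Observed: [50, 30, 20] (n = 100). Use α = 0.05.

Expected: [50.0, 30.0, 20.0]. χ² = 0.0. df = 2, critical = 5.991. Fail to reject H₀.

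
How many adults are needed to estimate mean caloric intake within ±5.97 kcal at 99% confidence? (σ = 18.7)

n = (z*σ/E)² = (2.576×18.7/5.97)² = 65.1 → n = 66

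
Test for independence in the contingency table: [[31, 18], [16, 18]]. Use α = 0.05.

χ² = 2.146. df = 1, critical = 3.841. Fail to reject H₀. No evidence of dependence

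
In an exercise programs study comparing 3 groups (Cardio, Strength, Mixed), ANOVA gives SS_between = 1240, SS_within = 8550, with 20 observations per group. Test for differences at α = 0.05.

df_between = 2, df_within = 57. F = MS_between/MS_within = 620.0/150.0 = 4.133. F_crit ≈ 3.159. Reject H₀. At least one mean differs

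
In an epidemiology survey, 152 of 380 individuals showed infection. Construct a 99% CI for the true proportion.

p̂ = 0.4. CI = p̂ ± z*√(p̂(1-p̂)/n) = (0.335, 0.465)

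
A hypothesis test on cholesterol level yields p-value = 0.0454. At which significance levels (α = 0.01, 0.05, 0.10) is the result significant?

p = 0.0454. Significant at: α = 0.05, 0.1.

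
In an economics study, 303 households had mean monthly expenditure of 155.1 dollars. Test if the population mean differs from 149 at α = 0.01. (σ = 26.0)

z = (x̄ - μ₀)/(σ/√n) = (155.1 - 149)/(26.0/√303) = 4.084. Critical value: ±2.576. Since |4.084| > 2.576, Reject H₀.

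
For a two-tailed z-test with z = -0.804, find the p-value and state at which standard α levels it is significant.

p = 2·P(Z > |-0.804|) = 2·(1 - Φ(0.804)) ≈ 0.4214. Not significant at any standard level.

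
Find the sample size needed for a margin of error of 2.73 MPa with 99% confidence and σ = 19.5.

n = (z*σ/E)² = (2.576×19.5/2.73)² = 338.6 → n = 339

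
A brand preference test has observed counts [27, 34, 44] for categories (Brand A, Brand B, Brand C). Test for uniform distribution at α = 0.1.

Expected = 35 each. χ² = Σ(O-E)²/E = 4.171. df = 2, critical value = 4.605. Fail to reject H₀.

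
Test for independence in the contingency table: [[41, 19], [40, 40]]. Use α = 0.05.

χ² = 4.726. df = 1, critical = 3.841. Reject H₀. Variables are dependent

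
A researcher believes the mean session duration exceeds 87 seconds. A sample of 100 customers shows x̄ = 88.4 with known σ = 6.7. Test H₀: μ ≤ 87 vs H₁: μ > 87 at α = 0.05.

z = 2.09. Critical value: 1.645. Reject H₀.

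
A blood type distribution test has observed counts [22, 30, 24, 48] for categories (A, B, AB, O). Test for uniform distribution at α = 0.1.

Expected = 31 each. χ² = Σ(O-E)²/E = 13.548. df = 3, critical value = 6.251. Reject H₀.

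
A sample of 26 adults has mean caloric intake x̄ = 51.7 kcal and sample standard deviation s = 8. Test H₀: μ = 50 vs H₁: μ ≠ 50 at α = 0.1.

t = (x̄ - μ₀)/(s/√n) = (51.7 - 50)/(8/√26) = 1.084. df = 25, critical t = ±1.708. Fail to reject H₀.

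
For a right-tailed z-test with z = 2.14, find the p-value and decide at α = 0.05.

p = P(Z > 2.14) = 1 - Φ(2.14) ≈ 0.0162. Since p < 0.05, reject H₀ (significant) at α = 0.05.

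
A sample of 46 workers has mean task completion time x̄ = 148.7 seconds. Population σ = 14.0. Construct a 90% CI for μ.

CI = x̄ ± z*(σ/√n) = 148.7 ± 1.645(14.0/√46) = 148.7 ± 3.4 = (145.3, 152.1)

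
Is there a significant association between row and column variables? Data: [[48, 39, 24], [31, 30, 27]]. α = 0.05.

χ² = 2.382. df = 2, critical = 5.991. Fail to reject H₀. No evidence of dependence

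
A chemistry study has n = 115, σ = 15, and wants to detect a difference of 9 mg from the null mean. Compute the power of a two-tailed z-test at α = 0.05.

SE = σ/√n = 15/√115 = 1.399. Non-centrality λ = d/SE = 9/1.399 = 6.434. Power ≈ Φ(λ - z_{α/2}) = Φ(6.434 - 1.96) = Φ(4.474) = 1.0.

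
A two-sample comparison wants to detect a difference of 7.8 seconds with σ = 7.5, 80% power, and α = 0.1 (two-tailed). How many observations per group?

n per group = 2(z_α/2 + z_β)²σ²/d² = 2×(1.645 + 0.84)²×7.5²/7.8² = 11.4 → n = 12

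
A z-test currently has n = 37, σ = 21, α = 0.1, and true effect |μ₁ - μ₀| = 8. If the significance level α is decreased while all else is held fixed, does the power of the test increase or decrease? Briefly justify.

Power decreases: a smaller α raises the critical value, so less of the H₁ sampling distribution falls in the rejection region.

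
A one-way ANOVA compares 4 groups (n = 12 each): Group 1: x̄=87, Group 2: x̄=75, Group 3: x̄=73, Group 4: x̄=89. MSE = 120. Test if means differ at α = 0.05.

Grand mean = 81.0. SS_between = 2400.0, MS_between = 800.0. F = 6.667, F_crit ≈ 2.816. Reject H₀.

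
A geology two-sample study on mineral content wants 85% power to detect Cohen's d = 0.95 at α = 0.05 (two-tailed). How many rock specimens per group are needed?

z_{α/2} = 1.96, z_β = Φ⁻¹(0.85) = 1.036. For large effect (d = 0.95): n per group = 2(z_{α/2} + z_β)²/d² = 2(1.96 + 1.036)²/0.95² = 19.9 → 20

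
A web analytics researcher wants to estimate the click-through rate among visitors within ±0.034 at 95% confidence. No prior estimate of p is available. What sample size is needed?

Conservative approach: use p = 0.5 (maximizes p(1-p) = 0.25). n = z²(0.25)/E² = 1.96²×0.25/0.034² = 830.8 → n = 831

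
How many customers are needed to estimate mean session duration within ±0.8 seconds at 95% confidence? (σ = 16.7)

n = (z*σ/E)² = (1.96×16.7/0.8)² = 1674.04 → n = 1675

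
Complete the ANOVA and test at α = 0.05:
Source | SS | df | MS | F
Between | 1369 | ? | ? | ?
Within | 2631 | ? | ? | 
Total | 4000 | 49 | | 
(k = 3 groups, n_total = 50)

df_between = 2, df_within = 47. MS_between = 684.5, MS_within = 55.98. F = 12.228, F_crit ≈ 3.195. Reject H₀.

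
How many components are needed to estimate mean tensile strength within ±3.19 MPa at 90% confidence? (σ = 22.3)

n = (z*σ/E)² = (1.645×22.3/3.19)² = 132.2 → n = 133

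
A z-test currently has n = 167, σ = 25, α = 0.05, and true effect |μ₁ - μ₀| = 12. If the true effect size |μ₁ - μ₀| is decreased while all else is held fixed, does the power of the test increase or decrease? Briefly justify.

Power decreases: a smaller true effect decreases the non-centrality λ = |μ₁ - μ₀|/(σ/√n).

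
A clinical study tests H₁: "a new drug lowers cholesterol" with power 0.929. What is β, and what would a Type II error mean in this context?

β = 1 - power = 1 - 0.929 = 0.071. A Type II error is failing to reject H₀ when H₀ is false (false negative) — here, failing to conclude that a new drug lowers cholesterol when in fact it is true. Consequence: shelving an effective drug — patients miss out on a treatment that would have helped.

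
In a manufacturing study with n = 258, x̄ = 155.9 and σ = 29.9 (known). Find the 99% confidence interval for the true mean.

CI = x̄ ± z*(σ/√n) = 155.9 ± 2.576(29.9/√258) = 155.9 ± 4.8 = (151.1, 160.7)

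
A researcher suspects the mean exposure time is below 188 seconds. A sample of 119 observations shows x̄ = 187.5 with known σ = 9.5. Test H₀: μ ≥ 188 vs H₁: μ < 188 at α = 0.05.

z = -0.574. Critical value: -1.645. Fail to reject H₀.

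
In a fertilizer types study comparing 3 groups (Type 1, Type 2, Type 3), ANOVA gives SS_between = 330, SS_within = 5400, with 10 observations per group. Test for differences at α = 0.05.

df_between = 2, df_within = 27. F = MS_between/MS_within = 165.0/200.0 = 0.825. F_crit ≈ 3.354. Fail to reject H₀.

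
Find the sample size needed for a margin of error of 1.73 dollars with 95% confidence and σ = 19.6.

n = (z*σ/E)² = (1.96×19.6/1.73)² = 493.1 → n = 494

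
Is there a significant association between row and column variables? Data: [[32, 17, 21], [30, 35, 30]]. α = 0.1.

χ² = 4.192. df = 2, critical = 4.605. Fail to reject H₀. No evidence of dependence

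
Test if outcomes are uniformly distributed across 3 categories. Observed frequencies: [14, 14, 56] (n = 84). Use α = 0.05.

Expected = 28 each. χ² = Σ(O-E)²/E = 42.0. df = 2, critical value = 5.991. Reject H₀.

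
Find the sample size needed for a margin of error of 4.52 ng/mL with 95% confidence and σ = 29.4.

n = (z*σ/E)² = (1.96×29.4/4.52)² = 162.5 → n = 163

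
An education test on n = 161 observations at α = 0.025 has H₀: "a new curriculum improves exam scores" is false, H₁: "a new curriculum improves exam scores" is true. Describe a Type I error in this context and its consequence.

Type I error: rejecting H₀ when it is true — concluding that a new curriculum improves exam scores when in fact it is not. Consequence: adopting a curriculum that gives no real benefit — disruption for nothing.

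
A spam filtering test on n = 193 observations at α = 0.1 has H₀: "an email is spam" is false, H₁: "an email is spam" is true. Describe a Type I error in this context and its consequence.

Type I error: rejecting H₀ when it is true — concluding that an email is spam when in fact it is not. Consequence: a legitimate email is sent to the spam folder and the user misses it.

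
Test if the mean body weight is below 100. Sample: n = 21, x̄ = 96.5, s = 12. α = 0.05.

t = (96.5 - 100)/(12/√21) = -1.337, df = 20. Critical t = -1.725. Fail to reject H₀.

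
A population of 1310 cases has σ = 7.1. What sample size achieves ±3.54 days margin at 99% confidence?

Without FPC: n₀ = (2.576×7.1/3.54)² = 26.693. With FPC: n = n₀N/(n₀+N-1) = 26.2 → n = 27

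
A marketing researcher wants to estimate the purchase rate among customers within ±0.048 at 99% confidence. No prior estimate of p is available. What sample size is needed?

Conservative approach: use p = 0.5 (maximizes p(1-p) = 0.25). n = z²(0.25)/E² = 2.576²×0.25/0.048² = 720.03 → n = 721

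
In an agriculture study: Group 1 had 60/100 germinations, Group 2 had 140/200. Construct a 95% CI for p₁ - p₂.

p̂₁ = 0.6, p̂₂ = 0.7. Difference = -0.1. CI = (-0.215, 0.015)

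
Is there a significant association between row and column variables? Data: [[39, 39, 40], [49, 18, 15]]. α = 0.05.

χ² = 14.217. df = 2, critical = 5.991. Reject H₀. Variables are dependent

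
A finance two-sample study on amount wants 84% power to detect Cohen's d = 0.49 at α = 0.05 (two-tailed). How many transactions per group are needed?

z_{α/2} = 1.96, z_β = Φ⁻¹(0.84) = 0.994. For small effect (d = 0.49): n per group = 2(z_{α/2} + z_β)²/d² = 2(1.96 + 0.994)²/0.49² = 72.7 → 73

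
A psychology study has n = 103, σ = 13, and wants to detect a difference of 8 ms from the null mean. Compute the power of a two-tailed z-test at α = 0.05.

SE = σ/√n = 13/√103 = 1.281. Non-centrality λ = d/SE = 8/1.281 = 6.245. Power ≈ Φ(λ - z_{α/2}) = Φ(6.245 - 1.96) = Φ(4.285) = 1.0.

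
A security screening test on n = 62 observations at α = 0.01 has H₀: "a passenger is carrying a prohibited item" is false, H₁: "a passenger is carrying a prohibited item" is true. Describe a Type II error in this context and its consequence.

Type II error: failing to reject H₀ when it is false — concluding that a passenger is carrying a prohibited item is not supported when in fact it is. Consequence: letting a prohibited item through — security breach.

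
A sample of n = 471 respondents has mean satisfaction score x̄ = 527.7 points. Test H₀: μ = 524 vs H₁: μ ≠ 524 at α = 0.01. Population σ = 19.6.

z = (x̄ - μ₀)/(σ/√n) = (527.7 - 524)/(19.6/√471) = 4.097. Critical value: ±2.576. Since |4.097| > 2.576, Reject H₀.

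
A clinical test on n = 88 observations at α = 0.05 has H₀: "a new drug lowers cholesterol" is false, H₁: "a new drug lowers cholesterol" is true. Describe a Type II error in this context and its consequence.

Type II error: failing to reject H₀ when it is false — concluding that a new drug lowers cholesterol is not supported when in fact it is. Consequence: shelving an effective drug — patients miss out on a treatment that would have helped.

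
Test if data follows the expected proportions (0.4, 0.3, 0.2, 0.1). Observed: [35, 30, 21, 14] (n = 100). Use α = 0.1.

Expected: [40.0, 30.0, 20.0, 10.0]. χ² = 2.275. df = 3, critical = 6.251. Fail to reject H₀.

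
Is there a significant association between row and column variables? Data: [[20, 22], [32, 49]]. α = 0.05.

χ² = 0.746. df = 1, critical = 3.841. Fail to reject H₀. No evidence of dependence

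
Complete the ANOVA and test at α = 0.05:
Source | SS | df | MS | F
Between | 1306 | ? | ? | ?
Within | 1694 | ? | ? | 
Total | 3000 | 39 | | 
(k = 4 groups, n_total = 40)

df_between = 3, df_within = 36. MS_between = 435.33, MS_within = 47.06. F = 9.251, F_crit ≈ 2.866. Reject H₀.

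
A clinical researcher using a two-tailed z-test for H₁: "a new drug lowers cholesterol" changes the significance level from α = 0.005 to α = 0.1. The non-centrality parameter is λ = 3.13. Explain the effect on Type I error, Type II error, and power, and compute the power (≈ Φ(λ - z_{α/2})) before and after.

Increasing α from 0.005 to 0.1:
• Type I error rate increases (α is the Type I rate by definition).
• Critical value moves from z_{α/2} = 2.807 to 1.645, so power = Φ(λ - z_{α/2}) goes from Φ(3.13 - 2.807) = 0.627 to Φ(3.13 - 1.645) = 0.931.
• Type II error rate β = 1 - power therefore decreases (0.373 → 0.069).
Appropriate when false negatives are costly — here, shelving an effective drug — patients miss out on a treatment that would have helped.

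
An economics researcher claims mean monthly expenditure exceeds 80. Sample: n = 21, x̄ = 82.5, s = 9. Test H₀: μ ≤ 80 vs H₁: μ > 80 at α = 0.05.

t = (82.5 - 80)/(9/√21) = 1.273, df = 20. Critical t = 1.725. Fail to reject H₀.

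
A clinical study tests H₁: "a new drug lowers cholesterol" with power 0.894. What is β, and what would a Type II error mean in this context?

β = 1 - power = 1 - 0.894 = 0.106. A Type II error is failing to reject H₀ when H₀ is false (false negative) — here, failing to conclude that a new drug lowers cholesterol when in fact it is true. Consequence: shelving an effective drug — patients miss out on a treatment that would have helped.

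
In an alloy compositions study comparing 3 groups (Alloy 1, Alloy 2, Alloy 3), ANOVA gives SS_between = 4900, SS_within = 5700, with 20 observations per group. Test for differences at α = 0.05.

df_between = 2, df_within = 57. F = MS_between/MS_within = 2450.0/100.0 = 24.5. F_crit ≈ 3.159. Reject H₀. At least one mean differs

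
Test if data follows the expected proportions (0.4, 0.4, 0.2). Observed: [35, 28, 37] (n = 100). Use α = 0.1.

Expected: [40.0, 40.0, 20.0]. χ² = 18.675. df = 2, critical = 4.605. Reject H₀.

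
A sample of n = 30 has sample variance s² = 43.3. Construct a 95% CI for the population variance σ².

df = 29. χ²_{0.025} = 45.722, χ²_{0.975} = 16.047. CI for σ² = ((n-1)s²/χ²_{α/2}, (n-1)s²/χ²_{1-α/2}) = (29·43.3/45.722, 29·43.3/16.047) = (27.46, 78.25)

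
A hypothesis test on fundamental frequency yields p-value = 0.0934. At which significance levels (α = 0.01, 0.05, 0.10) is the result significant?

p = 0.0934. Significant at: α = 0.1.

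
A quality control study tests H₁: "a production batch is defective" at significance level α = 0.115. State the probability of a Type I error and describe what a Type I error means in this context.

P(Type I error) = α = 0.115. A Type I error is rejecting H₀ when H₀ is actually true (false positive) — here, concluding that a production batch is defective when in fact this is not the case. Consequence: scrapping a good batch — wasted material and cost for no reason.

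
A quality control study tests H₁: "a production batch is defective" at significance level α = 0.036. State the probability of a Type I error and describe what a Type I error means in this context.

P(Type I error) = α = 0.036. A Type I error is rejecting H₀ when H₀ is actually true (false positive) — here, concluding that a production batch is defective when in fact this is not the case. Consequence: scrapping a good batch — wasted material and cost for no reason.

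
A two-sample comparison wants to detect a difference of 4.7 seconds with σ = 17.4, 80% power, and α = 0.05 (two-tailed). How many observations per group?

n per group = 2(z_α/2 + z_β)²σ²/d² = 2×(1.96 + 0.84)²×17.4²/4.7² = 214.9 → n = 215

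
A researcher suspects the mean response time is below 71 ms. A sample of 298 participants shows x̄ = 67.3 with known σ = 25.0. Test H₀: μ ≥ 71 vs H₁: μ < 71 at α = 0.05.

z = -2.555. Critical value: -1.645. Reject H₀.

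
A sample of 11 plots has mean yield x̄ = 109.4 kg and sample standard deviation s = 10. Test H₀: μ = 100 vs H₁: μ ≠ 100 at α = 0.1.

t = (x̄ - μ₀)/(s/√n) = (109.4 - 100)/(10/√11) = 3.118. df = 10, critical t = ±1.812. Reject H₀.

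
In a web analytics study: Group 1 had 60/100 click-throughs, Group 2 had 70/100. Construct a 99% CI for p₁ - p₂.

p̂₁ = 0.6, p̂₂ = 0.7. Difference = -0.1. CI = (-0.273, 0.073)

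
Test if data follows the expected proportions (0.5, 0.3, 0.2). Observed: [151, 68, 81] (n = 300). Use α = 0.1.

Expected: [150.0, 90.0, 60.0]. χ² = 12.734. df = 2, critical = 4.605. Reject H₀.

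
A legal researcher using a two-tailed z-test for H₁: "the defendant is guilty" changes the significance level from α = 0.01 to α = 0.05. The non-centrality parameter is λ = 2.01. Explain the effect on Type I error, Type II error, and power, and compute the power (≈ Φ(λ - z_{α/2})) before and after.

Increasing α from 0.01 to 0.05:
• Type I error rate increases (α is the Type I rate by definition).
• Critical value moves from z_{α/2} = 2.576 to 1.96, so power = Φ(λ - z_{α/2}) goes from Φ(2.01 - 2.576) = 0.286 to Φ(2.01 - 1.96) = 0.52.
• Type II error rate β = 1 - power therefore decreases (0.714 → 0.48).
Appropriate when false negatives are costly — here, acquitting a guilty person.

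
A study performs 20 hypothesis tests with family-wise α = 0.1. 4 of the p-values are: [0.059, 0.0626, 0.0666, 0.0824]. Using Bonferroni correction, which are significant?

Bonferroni α = 0.1/20 = 0.005. None of the given p-values are significant.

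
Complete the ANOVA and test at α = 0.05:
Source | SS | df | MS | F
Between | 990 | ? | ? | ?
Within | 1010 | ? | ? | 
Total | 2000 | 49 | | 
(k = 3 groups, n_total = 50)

df_between = 2, df_within = 47. MS_between = 495.0, MS_within = 21.49. F = 23.035, F_crit ≈ 3.195. Reject H₀.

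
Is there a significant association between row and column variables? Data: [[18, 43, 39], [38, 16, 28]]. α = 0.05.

χ² = 19.717. df = 2, critical = 5.991. Reject H₀. Variables are dependent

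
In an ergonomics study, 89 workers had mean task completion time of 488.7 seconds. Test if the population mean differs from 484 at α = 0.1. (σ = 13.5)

z = (x̄ - μ₀)/(σ/√n) = (488.7 - 484)/(13.5/√89) = 3.284. Critical value: ±1.645. Since |3.284| > 1.645, Reject H₀.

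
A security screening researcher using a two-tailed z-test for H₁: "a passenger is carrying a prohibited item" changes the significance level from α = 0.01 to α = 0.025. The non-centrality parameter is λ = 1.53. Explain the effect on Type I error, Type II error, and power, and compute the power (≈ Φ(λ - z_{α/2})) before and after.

Increasing α from 0.01 to 0.025:
• Type I error rate increases (α is the Type I rate by definition).
• Critical value moves from z_{α/2} = 2.576 to 2.241, so power = Φ(λ - z_{α/2}) goes from Φ(1.53 - 2.576) = 0.148 to Φ(1.53 - 2.241) = 0.239.
• Type II error rate β = 1 - power therefore decreases (0.852 → 0.761).
Appropriate when false negatives are costly — here, letting a prohibited item through — security breach.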